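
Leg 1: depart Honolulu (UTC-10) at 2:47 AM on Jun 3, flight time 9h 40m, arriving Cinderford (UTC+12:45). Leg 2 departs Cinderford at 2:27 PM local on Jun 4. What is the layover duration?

3 hours 15 minutes

Convert departure to UTC: 2:47 AM + 10:00 = 12:47 PM UTC on Jun 3.
Add 9 hours and 40 minutes flight time → 10:27 PM UTC.
Cinderford is UTC+12:45, so local arrival = 10:27 PM + 12:45 = 11:12 AM on Jun 4.
Layover = 2:27 PM − 11:12 AM = 3 hours 15 minutes.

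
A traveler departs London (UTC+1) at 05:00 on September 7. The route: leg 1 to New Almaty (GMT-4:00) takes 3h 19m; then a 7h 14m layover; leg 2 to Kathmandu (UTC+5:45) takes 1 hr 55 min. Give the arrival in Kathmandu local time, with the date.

22:13 on September 7

Convert departure to UTC: 05:00 − 1:00 = 04:00 UTC on Sep 7.
Add 3 hours and 19 minutes leg 1 → 07:19 UTC.
Add 7 hours 14 minutes layover in New Almaty → 14:33 UTC.
Add 1 hour 55 minutes leg 2 → 16:28 UTC.
Kathmandu is UTC+5:45, so local arrival = 16:28 + 5:45 = 22:13 on Sep 7.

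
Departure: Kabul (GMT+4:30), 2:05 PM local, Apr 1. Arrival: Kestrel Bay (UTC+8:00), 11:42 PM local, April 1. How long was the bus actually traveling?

6 hours 7 minutes

Departure in UTC: 2:05 PM − 4:30 = 9:35 AM on Apr 1.
Arrival in UTC: 11:42 PM − 8:00 = 3:42 PM on Apr 1.
Elapsed = 3:42 PM − 9:35 AM = 6 hours 7 minutes.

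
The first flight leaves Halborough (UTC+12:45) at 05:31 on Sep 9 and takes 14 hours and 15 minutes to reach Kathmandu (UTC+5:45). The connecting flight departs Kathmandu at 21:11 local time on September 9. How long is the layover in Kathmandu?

Convert departure to UTC: 05:31 − 12:45 = 16:46 UTC on Sep 8.
Add 14 hours and 15 minutes flight time → 07:01 UTC (Sep 9).
Kathmandu is UTC+5:45, so local arrival = 07:01 + 5:45 = 12:46 on Sep 9.
Layover = 21:11 − 12:46 = 8 hours 25 minutes.

8 hours 25 minutes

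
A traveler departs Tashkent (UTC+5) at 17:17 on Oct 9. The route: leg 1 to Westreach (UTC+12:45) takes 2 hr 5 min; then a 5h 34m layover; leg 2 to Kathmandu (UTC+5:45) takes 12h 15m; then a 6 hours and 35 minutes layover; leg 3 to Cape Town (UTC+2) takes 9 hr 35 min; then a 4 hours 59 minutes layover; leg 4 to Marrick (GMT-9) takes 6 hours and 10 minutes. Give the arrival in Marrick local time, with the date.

Convert departure to UTC: 17:17 − 5:00 = 12:17 UTC on Oct 9.
Add 2 hours 5 minutes leg 1 → 14:22 UTC.
Add 5 hours and 34 minutes layover in Westreach → 19:56 UTC.
Add 12 hours 15 minutes leg 2 → 08:11 UTC (Oct 10).
Add 6 hours 35 minutes layover in Kathmandu → 14:46 UTC.
Add 9 hours and 35 minutes leg 3 → 00:21 UTC (Oct 11).
Add 4 hours and 59 minutes layover in Cape Town → 05:20 UTC.
Add 6 hours 10 minutes leg 4 → 11:30 UTC.
Marrick is UTC−9:00, so local arrival = 11:30 − 9:00 = 02:30 on Oct 11.

02:30 on October 11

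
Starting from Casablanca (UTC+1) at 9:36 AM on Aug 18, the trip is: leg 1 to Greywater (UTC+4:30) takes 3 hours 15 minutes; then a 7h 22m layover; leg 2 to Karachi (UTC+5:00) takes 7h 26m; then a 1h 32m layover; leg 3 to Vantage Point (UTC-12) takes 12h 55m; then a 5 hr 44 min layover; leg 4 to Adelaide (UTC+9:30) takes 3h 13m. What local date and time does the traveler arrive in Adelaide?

Convert departure to UTC: 9:36 AM − 1:00 = 8:36 AM UTC on Aug 18.
Add 3 hours and 15 minutes leg 1 → 11:51 AM UTC.
Add 7 hours 22 minutes layover in Greywater → 7:13 PM UTC.
Add 7 hours and 26 minutes leg 2 → 2:39 AM UTC (Aug 19).
Add 1 hour 32 minutes layover in Karachi → 4:11 AM UTC.
Add 12 hours 55 minutes leg 3 → 5:06 PM UTC.
Add 5 hours 44 minutes layover in Vantage Point → 10:50 PM UTC.
Add 3 hours 13 minutes leg 4 → 2:03 AM UTC (Aug 20).
Adelaide is UTC+9:30, so local arrival = 2:03 AM + 9:30 = 11:33 AM on Aug 20.

11:33 AM on August 20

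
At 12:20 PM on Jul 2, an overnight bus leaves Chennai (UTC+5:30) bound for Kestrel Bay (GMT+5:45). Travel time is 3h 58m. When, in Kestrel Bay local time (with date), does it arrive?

4:33 PM on July 2

Convert departure to UTC: 12:20 PM − 5:30 = 6:50 AM UTC on Jul 2.
Add 3 hours and 58 minutes travel time → 10:48 AM UTC.
Kestrel Bay is UTC+5:45, so local arrival = 10:48 AM + 5:45 = 4:33 PM on Jul 2.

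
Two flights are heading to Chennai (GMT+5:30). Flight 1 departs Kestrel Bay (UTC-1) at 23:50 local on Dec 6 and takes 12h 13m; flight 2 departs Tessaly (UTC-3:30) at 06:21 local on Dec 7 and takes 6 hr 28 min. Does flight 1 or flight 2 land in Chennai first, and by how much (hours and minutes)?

Flight 1 in UTC: 23:50 + 1:00 = 00:50 on Dec 7.
+12 hours and 13 minutes → arrive 13:03 UTC on Dec 7.
Flight 2 in UTC: 06:21 + 3:30 = 09:51 on Dec 7.
+6 hours and 28 minutes → arrive 16:19 UTC on Dec 7.
Flight 1 lands earlier by 3 hours 16 minutes.

the first, by 3 hours 16 minutes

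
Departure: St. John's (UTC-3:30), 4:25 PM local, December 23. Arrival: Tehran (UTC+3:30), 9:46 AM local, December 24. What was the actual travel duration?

10 hours 21 minutes

Tehran is 7:00 ahead of St. John's.
Clock-face elapsed time (ignoring zones) is 17 hours 21 minutes.
Actual elapsed = 17 hours 21 minutes − 7:00 = 10 hours 21 minutes.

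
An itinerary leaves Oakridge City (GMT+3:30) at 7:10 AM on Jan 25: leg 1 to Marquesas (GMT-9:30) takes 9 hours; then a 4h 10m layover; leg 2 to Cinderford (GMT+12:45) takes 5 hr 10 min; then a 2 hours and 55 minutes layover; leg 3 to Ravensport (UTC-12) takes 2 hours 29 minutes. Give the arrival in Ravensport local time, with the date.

3:24 PM on January 25

Convert departure to UTC: 7:10 AM − 3:30 = 3:40 AM UTC on Jan 25.
Add 9 hours leg 1 → 12:40 PM UTC.
Add 4 hours 10 minutes layover in Marquesas → 4:50 PM UTC.
Add 5 hours 10 minutes leg 2 → 10:00 PM UTC.
Add 2 hours and 55 minutes layover in Cinderford → 12:55 AM UTC (Jan 26).
Add 2 hours 29 minutes leg 3 → 3:24 AM UTC.
Ravensport is UTC−12:00, so local arrival = 3:24 AM − 12:00 = 3:24 PM on Jan 25.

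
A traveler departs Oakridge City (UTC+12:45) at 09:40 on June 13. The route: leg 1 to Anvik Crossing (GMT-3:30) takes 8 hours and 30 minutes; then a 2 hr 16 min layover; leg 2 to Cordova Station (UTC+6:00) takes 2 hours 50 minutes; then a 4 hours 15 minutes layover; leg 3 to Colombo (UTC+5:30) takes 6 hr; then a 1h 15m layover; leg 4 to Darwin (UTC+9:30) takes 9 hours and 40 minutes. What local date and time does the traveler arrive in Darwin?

17:11 on Jun 14

Convert departure to UTC: 09:40 − 12:45 = 20:55 UTC on Jun 12.
Add 8 hours and 30 minutes leg 1 → 05:25 UTC (Jun 13).
Add 2 hours and 16 minutes layover in Anvik Crossing → 07:41 UTC.
Add 2 hours and 50 minutes leg 2 → 10:31 UTC.
Add 4 hours 15 minutes layover in Cordova Station → 14:46 UTC.
Add 6 hours leg 3 → 20:46 UTC.
Add 1 hour 15 minutes layover in Colombo → 22:01 UTC.
Add 9 hours 40 minutes leg 4 → 07:41 UTC (Jun 14).
Darwin is UTC+9:30, so local arrival = 07:41 + 9:30 = 17:11 on Jun 14.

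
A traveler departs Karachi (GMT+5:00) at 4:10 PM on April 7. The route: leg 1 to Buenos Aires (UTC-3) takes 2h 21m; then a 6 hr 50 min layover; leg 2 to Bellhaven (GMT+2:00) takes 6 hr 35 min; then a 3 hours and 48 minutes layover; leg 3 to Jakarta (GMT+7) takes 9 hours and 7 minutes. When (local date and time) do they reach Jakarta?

Convert departure to UTC: 4:10 PM − 5:00 = 11:10 AM UTC on Apr 7.
Add 2 hours and 21 minutes leg 1 → 1:31 PM UTC.
Add 6 hours 50 minutes layover in Buenos Aires → 8:21 PM UTC.
Add 6 hours and 35 minutes leg 2 → 2:56 AM UTC (Apr 8).
Add 3 hours and 48 minutes layover in Bellhaven → 6:44 AM UTC.
Add 9 hours 7 minutes leg 3 → 3:51 PM UTC.
Jakarta is UTC+7:00, so local arrival = 3:51 PM + 7:00 = 10:51 PM on Apr 8.

10:51 PM on April 8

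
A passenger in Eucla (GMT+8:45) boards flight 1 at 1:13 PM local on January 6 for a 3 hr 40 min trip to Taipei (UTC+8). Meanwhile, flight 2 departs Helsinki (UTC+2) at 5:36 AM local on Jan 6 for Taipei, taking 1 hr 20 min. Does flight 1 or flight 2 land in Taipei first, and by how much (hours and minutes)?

the second, by 3 hours 12 minutes

Flight 1 in UTC: 1:13 PM − 8:45 = 4:28 AM on Jan 6.
+3 hours 40 minutes → arrive 8:08 AM UTC on Jan 6.
Flight 2 in UTC: 5:36 AM − 2:00 = 3:36 AM on Jan 6.
+1 hour 20 minutes → arrive 4:56 AM UTC on Jan 6.
Flight 2 lands earlier by 3 hours 12 minutes.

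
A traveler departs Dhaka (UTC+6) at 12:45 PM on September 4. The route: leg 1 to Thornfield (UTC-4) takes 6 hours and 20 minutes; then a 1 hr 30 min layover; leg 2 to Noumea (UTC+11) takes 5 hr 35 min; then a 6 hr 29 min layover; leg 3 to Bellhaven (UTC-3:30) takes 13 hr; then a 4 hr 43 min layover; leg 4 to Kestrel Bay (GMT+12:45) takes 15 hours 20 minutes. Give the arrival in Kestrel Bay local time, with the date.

12:27 AM on Sep 7

Convert departure to UTC: 12:45 PM − 6:00 = 6:45 AM UTC on Sep 4.
Add 6 hours and 20 minutes leg 1 → 1:05 PM UTC.
Add 1 hour and 30 minutes layover in Thornfield → 2:35 PM UTC.
Add 5 hours 35 minutes leg 2 → 8:10 PM UTC.
Add 6 hours 29 minutes layover in Noumea → 2:39 AM UTC (Sep 5).
Add 13 hours leg 3 → 3:39 PM UTC.
Add 4 hours and 43 minutes layover in Bellhaven → 8:22 PM UTC.
Add 15 hours and 20 minutes leg 4 → 11:42 AM UTC (Sep 6).
Kestrel Bay is UTC+12:45, so local arrival = 11:42 AM + 12:45 = 12:27 AM on Sep 7.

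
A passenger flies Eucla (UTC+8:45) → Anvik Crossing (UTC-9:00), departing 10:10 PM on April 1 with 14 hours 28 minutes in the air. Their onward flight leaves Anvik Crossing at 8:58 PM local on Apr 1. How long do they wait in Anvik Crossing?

2 hours 5 minutes

Convert departure to UTC: 10:10 PM − 8:45 = 1:25 PM UTC on Apr 1.
Add 14 hours 28 minutes flight time → 3:53 AM UTC (Apr 2).
Anvik Crossing is UTC−9:00, so local arrival = 3:53 AM − 9:00 = 6:53 PM on Apr 1.
Layover = 8:58 PM − 6:53 PM = 2 hours 5 minutes.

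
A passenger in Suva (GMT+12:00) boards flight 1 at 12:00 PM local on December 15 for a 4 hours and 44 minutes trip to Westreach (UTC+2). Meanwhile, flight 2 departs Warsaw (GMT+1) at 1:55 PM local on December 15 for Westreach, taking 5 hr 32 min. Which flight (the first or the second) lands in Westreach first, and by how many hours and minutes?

Flight 1 in UTC: 12:00 PM − 12:00 = 12:00 AM on Dec 15.
+4 hours 44 minutes → arrive 4:44 AM UTC on Dec 15.
Flight 2 in UTC: 1:55 PM − 1:00 = 12:55 PM on Dec 15.
+5 hours and 32 minutes → arrive 6:27 PM UTC on Dec 15.
Flight 1 lands earlier by 13 hours 43 minutes.

the first, by 13 hours 43 minutes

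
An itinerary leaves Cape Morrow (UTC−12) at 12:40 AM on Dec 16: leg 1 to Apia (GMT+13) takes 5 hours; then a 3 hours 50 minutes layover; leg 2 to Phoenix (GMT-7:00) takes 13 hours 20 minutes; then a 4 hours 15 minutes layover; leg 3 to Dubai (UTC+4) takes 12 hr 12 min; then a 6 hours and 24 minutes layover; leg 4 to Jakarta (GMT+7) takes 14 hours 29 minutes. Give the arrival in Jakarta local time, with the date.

7:10 AM on December 19

Convert departure to UTC: 12:40 AM + 12:00 = 12:40 PM UTC on Dec 16.
Add 5 hours leg 1 → 5:40 PM UTC.
Add 3 hours 50 minutes layover in Apia → 9:30 PM UTC.
Add 13 hours and 20 minutes leg 2 → 10:50 AM UTC (Dec 17).
Add 4 hours 15 minutes layover in Phoenix → 3:05 PM UTC.
Add 12 hours and 12 minutes leg 3 → 3:17 AM UTC (Dec 18).
Add 6 hours and 24 minutes layover in Dubai → 9:41 AM UTC.
Add 14 hours 29 minutes leg 4 → 12:10 AM UTC (Dec 19).
Jakarta is UTC+7:00, so local arrival = 12:10 AM + 7:00 = 7:10 AM on Dec 19.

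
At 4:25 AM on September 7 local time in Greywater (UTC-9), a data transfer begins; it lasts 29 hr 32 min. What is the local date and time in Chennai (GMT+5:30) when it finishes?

12:27 AM on September 9

Convert start to UTC: 4:25 AM + 9:00 = 1:25 PM UTC on Sep 7.
Add 29 hours and 32 minutes duration → 6:57 PM UTC (Sep 8).
Chennai is UTC+5:30, so local end time = 6:57 PM + 5:30 = 12:27 AM on Sep 9.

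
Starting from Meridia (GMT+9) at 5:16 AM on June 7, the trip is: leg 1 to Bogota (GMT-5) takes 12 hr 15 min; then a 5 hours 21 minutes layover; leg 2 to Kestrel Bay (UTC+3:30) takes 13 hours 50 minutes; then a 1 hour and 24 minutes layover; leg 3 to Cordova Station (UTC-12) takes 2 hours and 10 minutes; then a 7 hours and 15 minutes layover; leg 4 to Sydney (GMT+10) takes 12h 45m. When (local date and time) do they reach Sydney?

Convert departure to UTC: 5:16 AM − 9:00 = 8:16 PM UTC on Jun 6.
Add 12 hours 15 minutes leg 1 → 8:31 AM UTC (Jun 7).
Add 5 hours 21 minutes layover in Bogota → 1:52 PM UTC.
Add 13 hours and 50 minutes leg 2 → 3:42 AM UTC (Jun 8).
Add 1 hour and 24 minutes layover in Kestrel Bay → 5:06 AM UTC.
Add 2 hours and 10 minutes leg 3 → 7:16 AM UTC.
Add 7 hours and 15 minutes layover in Cordova Station → 2:31 PM UTC.
Add 12 hours 45 minutes leg 4 → 3:16 AM UTC (Jun 9).
Sydney is UTC+10:00, so local arrival = 3:16 AM + 10:00 = 1:16 PM on Jun 9.

1:16 PM on June 9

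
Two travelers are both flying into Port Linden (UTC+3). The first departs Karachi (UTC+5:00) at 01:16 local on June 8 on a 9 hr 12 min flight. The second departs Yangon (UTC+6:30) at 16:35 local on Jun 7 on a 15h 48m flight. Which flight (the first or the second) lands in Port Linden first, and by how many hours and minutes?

Flight 1 in UTC: 01:16 − 5:00 = 20:16 on Jun 7.
+9 hours 12 minutes → arrive 05:28 UTC on Jun 8.
Flight 2 in UTC: 16:35 − 6:30 = 10:05 on Jun 7.
+15 hours and 48 minutes → arrive 01:53 UTC on Jun 8.
Flight 2 lands earlier by 3 hours 35 minutes.

the second, by 3 hours 35 minutes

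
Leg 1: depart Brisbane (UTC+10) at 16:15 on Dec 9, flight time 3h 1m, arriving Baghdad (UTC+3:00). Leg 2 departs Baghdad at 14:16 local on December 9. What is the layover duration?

2 hours

Convert departure to UTC: 16:15 − 10:00 = 06:15 UTC on Dec 9.
Add 3 hours and 1 minute flight time → 09:16 UTC.
Baghdad is UTC+3:00, so local arrival = 09:16 + 3:00 = 12:16 on Dec 9.
Layover = 14:16 − 12:16 = 2 hours.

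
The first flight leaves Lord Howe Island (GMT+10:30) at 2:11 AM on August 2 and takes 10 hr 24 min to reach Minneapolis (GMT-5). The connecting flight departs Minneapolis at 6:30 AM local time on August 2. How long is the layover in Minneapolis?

Convert departure to UTC: 2:11 AM − 10:30 = 3:41 PM UTC on Aug 1.
Add 10 hours and 24 minutes flight time → 2:05 AM UTC (Aug 2).
Minneapolis is UTC−5:00, so local arrival = 2:05 AM − 5:00 = 9:05 PM on Aug 1.
Layover = 6:30 AM − 9:05 PM (+1 day) = 9 hours 25 minutes.

9 hours 25 minutes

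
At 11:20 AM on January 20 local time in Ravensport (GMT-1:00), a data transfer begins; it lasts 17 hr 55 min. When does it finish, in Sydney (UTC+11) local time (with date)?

Convert start to UTC: 11:20 AM + 1:00 = 12:20 PM UTC on Jan 20.
Add 17 hours and 55 minutes duration → 6:15 AM UTC (Jan 21).
Sydney is UTC+11:00, so local end time = 6:15 AM + 11:00 = 5:15 PM on Jan 21.

5:15 PM on January 21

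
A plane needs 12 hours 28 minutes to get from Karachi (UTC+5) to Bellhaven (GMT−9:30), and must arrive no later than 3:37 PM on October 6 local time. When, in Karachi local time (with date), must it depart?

Target arrival in UTC: 3:37 PM + 9:30 = 1:07 AM on Oct 7.
Subtract 12 hours 28 minutes → departure 12:39 PM UTC on Oct 6.
Karachi is UTC+5:00: 12:39 PM + 5:00 = 5:39 PM on Oct 6.

5:39 PM on October 6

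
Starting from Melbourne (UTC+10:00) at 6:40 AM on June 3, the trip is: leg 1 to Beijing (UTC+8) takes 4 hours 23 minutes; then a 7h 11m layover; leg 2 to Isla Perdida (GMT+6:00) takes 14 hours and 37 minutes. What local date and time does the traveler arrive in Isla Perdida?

4:51 AM on June 4

Convert departure to UTC: 6:40 AM − 10:00 = 8:40 PM UTC on Jun 2.
Add 4 hours 23 minutes leg 1 → 1:03 AM UTC (Jun 3).
Add 7 hours and 11 minutes layover in Beijing → 8:14 AM UTC.
Add 14 hours and 37 minutes leg 2 → 10:51 PM UTC.
Isla Perdida is UTC+6:00, so local arrival = 10:51 PM + 6:00 = 4:51 AM on Jun 4.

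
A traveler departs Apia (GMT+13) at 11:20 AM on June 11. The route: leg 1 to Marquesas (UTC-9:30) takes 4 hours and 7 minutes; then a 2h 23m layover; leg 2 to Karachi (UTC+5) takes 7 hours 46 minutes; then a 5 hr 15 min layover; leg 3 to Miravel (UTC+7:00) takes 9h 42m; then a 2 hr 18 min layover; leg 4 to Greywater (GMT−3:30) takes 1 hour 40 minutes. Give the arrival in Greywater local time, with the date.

4:01 AM on June 12

Convert departure to UTC: 11:20 AM − 13:00 = 10:20 PM UTC on Jun 10.
Add 4 hours and 7 minutes leg 1 → 2:27 AM UTC (Jun 11).
Add 2 hours and 23 minutes layover in Marquesas → 4:50 AM UTC.
Add 7 hours and 46 minutes leg 2 → 12:36 PM UTC.
Add 5 hours and 15 minutes layover in Karachi → 5:51 PM UTC.
Add 9 hours and 42 minutes leg 3 → 3:33 AM UTC (Jun 12).
Add 2 hours and 18 minutes layover in Miravel → 5:51 AM UTC.
Add 1 hour 40 minutes leg 4 → 7:31 AM UTC.
Greywater is UTC−3:30, so local arrival = 7:31 AM − 3:30 = 4:01 AM on Jun 12.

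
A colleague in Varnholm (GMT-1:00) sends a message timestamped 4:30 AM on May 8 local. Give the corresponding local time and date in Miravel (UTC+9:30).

3:00 PM on May 8

Miravel is 10:30 ahead of Varnholm.
Shift by the zone difference: 4:30 AM + 10:30 = 3:00 PM on May 8 in Miravel.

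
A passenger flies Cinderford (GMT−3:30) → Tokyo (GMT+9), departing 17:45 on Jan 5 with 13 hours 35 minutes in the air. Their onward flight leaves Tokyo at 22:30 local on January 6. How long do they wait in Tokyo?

2 hours 40 minutes

Convert departure to UTC: 17:45 + 3:30 = 21:15 UTC on Jan 5.
Add 13 hours and 35 minutes flight time → 10:50 UTC (Jan 6).
Tokyo is UTC+9:00, so local arrival = 10:50 + 9:00 = 19:50 on Jan 6.
Layover = 22:30 − 19:50 = 2 hours 40 minutes.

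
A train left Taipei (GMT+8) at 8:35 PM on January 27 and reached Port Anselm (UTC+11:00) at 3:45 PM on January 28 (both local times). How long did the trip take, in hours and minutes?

Departure in UTC: 8:35 PM − 8:00 = 12:35 PM on Jan 27.
Arrival in UTC: 3:45 PM − 11:00 = 4:45 AM on Jan 28.
Elapsed = 4:45 AM − 12:35 PM (+1 day) = 16 hours 10 minutes.

16 hours 10 minutes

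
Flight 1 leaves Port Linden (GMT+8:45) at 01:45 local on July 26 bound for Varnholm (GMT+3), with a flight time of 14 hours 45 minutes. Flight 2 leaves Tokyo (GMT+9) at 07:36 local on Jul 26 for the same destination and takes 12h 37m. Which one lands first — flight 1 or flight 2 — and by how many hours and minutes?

Flight 1 in UTC: 01:45 − 8:45 = 17:00 on Jul 25.
+14 hours 45 minutes → arrive 07:45 UTC on Jul 26.
Flight 2 in UTC: 07:36 − 9:00 = 22:36 on Jul 25.
+12 hours 37 minutes → arrive 11:13 UTC on Jul 26.
Flight 1 lands earlier by 3 hours 28 minutes.

the first, by 3 hours 28 minutes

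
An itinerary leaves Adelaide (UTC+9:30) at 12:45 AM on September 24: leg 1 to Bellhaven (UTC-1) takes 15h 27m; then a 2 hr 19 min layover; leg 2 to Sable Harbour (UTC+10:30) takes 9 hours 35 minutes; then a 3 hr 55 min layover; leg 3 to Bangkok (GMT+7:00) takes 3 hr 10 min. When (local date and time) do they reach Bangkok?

8:41 AM on September 25

Convert departure to UTC: 12:45 AM − 9:30 = 3:15 PM UTC on Sep 23.
Add 15 hours and 27 minutes leg 1 → 6:42 AM UTC (Sep 24).
Add 2 hours and 19 minutes layover in Bellhaven → 9:01 AM UTC.
Add 9 hours and 35 minutes leg 2 → 6:36 PM UTC.
Add 3 hours 55 minutes layover in Sable Harbour → 10:31 PM UTC.
Add 3 hours and 10 minutes leg 3 → 1:41 AM UTC (Sep 25).
Bangkok is UTC+7:00, so local arrival = 1:41 AM + 7:00 = 8:41 AM on Sep 25.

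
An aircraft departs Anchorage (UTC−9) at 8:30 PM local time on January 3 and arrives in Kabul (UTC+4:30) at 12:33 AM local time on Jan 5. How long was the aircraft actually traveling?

14 hours 33 minutes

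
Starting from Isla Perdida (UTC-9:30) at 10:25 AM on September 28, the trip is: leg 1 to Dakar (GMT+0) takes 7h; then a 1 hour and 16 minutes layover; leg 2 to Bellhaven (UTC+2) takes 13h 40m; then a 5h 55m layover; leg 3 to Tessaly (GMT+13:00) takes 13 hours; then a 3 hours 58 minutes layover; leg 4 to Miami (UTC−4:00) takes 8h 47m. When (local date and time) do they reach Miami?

9:31 PM on September 30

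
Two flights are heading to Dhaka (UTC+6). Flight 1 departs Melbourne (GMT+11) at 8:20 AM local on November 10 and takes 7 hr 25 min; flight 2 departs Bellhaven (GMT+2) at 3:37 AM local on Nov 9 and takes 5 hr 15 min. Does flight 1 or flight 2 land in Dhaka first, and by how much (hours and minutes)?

the second, by 21 hours 53 minutes

Flight 1 in UTC: 8:20 AM − 11:00 = 9:20 PM on Nov 9.
+7 hours and 25 minutes → arrive 4:45 AM UTC on Nov 10.
Flight 2 in UTC: 3:37 AM − 2:00 = 1:37 AM on Nov 9.
+5 hours 15 minutes → arrive 6:52 AM UTC on Nov 9.
Flight 2 lands earlier by 21 hours 53 minutes.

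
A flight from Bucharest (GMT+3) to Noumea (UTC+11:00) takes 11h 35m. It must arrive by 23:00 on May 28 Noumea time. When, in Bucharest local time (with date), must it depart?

03:25 on May 28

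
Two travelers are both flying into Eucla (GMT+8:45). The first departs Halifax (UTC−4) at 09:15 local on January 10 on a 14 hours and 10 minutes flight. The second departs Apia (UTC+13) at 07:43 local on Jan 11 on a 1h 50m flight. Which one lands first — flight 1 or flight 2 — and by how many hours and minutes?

Flight 1 in UTC: 09:15 + 4:00 = 13:15 on Jan 10.
+14 hours 10 minutes → arrive 03:25 UTC on Jan 11.
Flight 2 in UTC: 07:43 − 13:00 = 18:43 on Jan 10.
+1 hour 50 minutes → arrive 20:33 UTC on Jan 10.
Flight 2 lands earlier by 6 hours 52 minutes.

the second, by 6 hours 52 minutes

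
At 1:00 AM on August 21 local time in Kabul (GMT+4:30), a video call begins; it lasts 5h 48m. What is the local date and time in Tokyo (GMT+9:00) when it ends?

Convert start to UTC: 1:00 AM − 4:30 = 8:30 PM UTC on Aug 20.
Add 5 hours and 48 minutes duration → 2:18 AM UTC (Aug 21).
Tokyo is UTC+9:00, so local end time = 2:18 AM + 9:00 = 11:18 AM on Aug 21.

11:18 AM on August 21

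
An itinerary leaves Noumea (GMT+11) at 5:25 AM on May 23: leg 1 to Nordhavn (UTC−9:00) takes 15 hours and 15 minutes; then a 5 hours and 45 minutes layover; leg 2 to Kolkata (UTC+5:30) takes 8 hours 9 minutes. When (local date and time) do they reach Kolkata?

Convert departure to UTC: 5:25 AM − 11:00 = 6:25 PM UTC on May 22.
Add 15 hours and 15 minutes leg 1 → 9:40 AM UTC (May 23).
Add 5 hours 45 minutes layover in Nordhavn → 3:25 PM UTC.
Add 8 hours 9 minutes leg 2 → 11:34 PM UTC.
Kolkata is UTC+5:30, so local arrival = 11:34 PM + 5:30 = 5:04 AM on May 24.

5:04 AM on May 24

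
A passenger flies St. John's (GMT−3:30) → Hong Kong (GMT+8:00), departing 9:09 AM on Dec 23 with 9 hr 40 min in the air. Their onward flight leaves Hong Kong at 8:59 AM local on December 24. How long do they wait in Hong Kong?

2 hours 40 minutes

Convert departure to UTC: 9:09 AM + 3:30 = 12:39 PM UTC on Dec 23.
Add 9 hours 40 minutes flight time → 10:19 PM UTC.
Hong Kong is UTC+8:00, so local arrival = 10:19 PM + 8:00 = 6:19 AM on Dec 24.
Layover = 8:59 AM − 6:19 AM = 2 hours 40 minutes.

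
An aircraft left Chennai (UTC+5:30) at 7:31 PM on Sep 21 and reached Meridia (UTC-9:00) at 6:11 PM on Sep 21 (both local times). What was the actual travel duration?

Departure in UTC: 7:31 PM − 5:30 = 2:01 PM on Sep 21.
Arrival in UTC: 6:11 PM + 9:00 = 3:11 AM on Sep 22.
Elapsed = 3:11 AM − 2:01 PM (+1 day) = 13 hours 10 minutes.

13 hours 10 minutes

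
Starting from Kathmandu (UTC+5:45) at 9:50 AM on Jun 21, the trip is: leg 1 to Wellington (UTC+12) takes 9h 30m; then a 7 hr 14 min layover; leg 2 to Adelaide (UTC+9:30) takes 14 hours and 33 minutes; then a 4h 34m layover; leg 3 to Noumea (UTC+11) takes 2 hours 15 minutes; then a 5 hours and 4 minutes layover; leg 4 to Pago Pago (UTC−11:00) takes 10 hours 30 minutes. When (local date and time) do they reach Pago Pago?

10:45 PM on Jun 22

Convert departure to UTC: 9:50 AM − 5:45 = 4:05 AM UTC on Jun 21.
Add 9 hours 30 minutes leg 1 → 1:35 PM UTC.
Add 7 hours and 14 minutes layover in Wellington → 8:49 PM UTC.
Add 14 hours 33 minutes leg 2 → 11:22 AM UTC (Jun 22).
Add 4 hours 34 minutes layover in Adelaide → 3:56 PM UTC.
Add 2 hours and 15 minutes leg 3 → 6:11 PM UTC.
Add 5 hours and 4 minutes layover in Noumea → 11:15 PM UTC.
Add 10 hours 30 minutes leg 4 → 9:45 AM UTC (Jun 23).
Pago Pago is UTC−11:00, so local arrival = 9:45 AM − 11:00 = 10:45 PM on Jun 22.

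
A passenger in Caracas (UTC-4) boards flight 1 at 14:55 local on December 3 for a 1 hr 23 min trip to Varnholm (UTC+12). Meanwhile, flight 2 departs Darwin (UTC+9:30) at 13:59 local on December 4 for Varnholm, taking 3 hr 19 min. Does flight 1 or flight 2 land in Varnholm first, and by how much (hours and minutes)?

the first, by 11 hours 30 minutes

Flight 1 in UTC: 14:55 + 4:00 = 18:55 on Dec 3.
+1 hour 23 minutes → arrive 20:18 UTC on Dec 3.
Flight 2 in UTC: 13:59 − 9:30 = 04:29 on Dec 4.
+3 hours and 19 minutes → arrive 07:48 UTC on Dec 4.
Flight 1 lands earlier by 11 hours 30 minutes.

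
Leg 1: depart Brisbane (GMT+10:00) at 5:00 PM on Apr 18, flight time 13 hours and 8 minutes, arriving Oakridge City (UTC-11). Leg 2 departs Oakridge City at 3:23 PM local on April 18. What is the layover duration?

Convert departure to UTC: 5:00 PM − 10:00 = 7:00 AM UTC on Apr 18.
Add 13 hours and 8 minutes flight time → 8:08 PM UTC.
Oakridge City is UTC−11:00, so local arrival = 8:08 PM − 11:00 = 9:08 AM on Apr 18.
Layover = 3:23 PM − 9:08 AM = 6 hours 15 minutes.

6 hours 15 minutes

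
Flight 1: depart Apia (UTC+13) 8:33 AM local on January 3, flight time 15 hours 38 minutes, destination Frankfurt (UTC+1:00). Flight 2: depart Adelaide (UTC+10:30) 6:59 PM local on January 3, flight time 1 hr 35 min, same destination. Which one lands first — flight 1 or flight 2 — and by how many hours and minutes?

the second, by 1 hour 7 minutes

Flight 1 in UTC: 8:33 AM − 13:00 = 7:33 PM on Jan 2.
+15 hours 38 minutes → arrive 11:11 AM UTC on Jan 3.
Flight 2 in UTC: 6:59 PM − 10:30 = 8:29 AM on Jan 3.
+1 hour and 35 minutes → arrive 10:04 AM UTC on Jan 3.
Flight 2 lands earlier by 1 hour 7 minutes.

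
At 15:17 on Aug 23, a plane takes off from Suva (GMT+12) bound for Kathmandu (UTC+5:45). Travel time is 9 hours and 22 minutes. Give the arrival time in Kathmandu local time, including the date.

Convert departure to UTC: 15:17 − 12:00 = 03:17 UTC on Aug 23.
Add 9 hours 22 minutes travel time → 12:39 UTC.
Kathmandu is UTC+5:45, so local arrival = 12:39 + 5:45 = 18:24 on Aug 23.

18:24 on August 23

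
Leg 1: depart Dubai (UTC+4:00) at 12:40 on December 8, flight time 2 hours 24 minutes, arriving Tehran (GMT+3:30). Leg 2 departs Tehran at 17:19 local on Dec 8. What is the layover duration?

Convert departure to UTC: 12:40 − 4:00 = 08:40 UTC on Dec 8.
Add 2 hours 24 minutes flight time → 11:04 UTC.
Tehran is UTC+3:30, so local arrival = 11:04 + 3:30 = 14:34 on Dec 8.
Layover = 17:19 − 14:34 = 2 hours 45 minutes.

2 hours 45 minutes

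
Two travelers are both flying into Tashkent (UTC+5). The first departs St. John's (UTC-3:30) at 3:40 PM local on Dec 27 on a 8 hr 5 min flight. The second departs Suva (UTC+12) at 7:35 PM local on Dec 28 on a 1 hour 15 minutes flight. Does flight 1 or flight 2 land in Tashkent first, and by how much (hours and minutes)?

Flight 1 in UTC: 3:40 PM + 3:30 = 7:10 PM on Dec 27.
+8 hours 5 minutes → arrive 3:15 AM UTC on Dec 28.
Flight 2 in UTC: 7:35 PM − 12:00 = 7:35 AM on Dec 28.
+1 hour 15 minutes → arrive 8:50 AM UTC on Dec 28.
Flight 1 lands earlier by 5 hours 35 minutes.

the first, by 5 hours 35 minutes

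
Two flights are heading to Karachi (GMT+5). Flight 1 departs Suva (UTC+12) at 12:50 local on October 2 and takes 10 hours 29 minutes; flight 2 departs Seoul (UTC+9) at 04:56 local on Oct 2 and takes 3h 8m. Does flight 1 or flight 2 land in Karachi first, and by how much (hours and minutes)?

the second, by 12 hours 15 minutes

Flight 1 in UTC: 12:50 − 12:00 = 00:50 on Oct 2.
+10 hours and 29 minutes → arrive 11:19 UTC on Oct 2.
Flight 2 in UTC: 04:56 − 9:00 = 19:56 on Oct 1.
+3 hours 8 minutes → arrive 23:04 UTC on Oct 1.
Flight 2 lands earlier by 12 hours 15 minutes.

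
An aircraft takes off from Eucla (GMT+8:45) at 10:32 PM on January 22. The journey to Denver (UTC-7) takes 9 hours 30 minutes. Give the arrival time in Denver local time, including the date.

4:17 PM on January 22

Denver is 15:45 behind Eucla.
After 9 hours and 30 minutes it is 8:02 AM (Jan 23) in Eucla.
Shift by the zone difference: 8:02 AM − 15:45 = 4:17 PM on Jan 22 in Denver.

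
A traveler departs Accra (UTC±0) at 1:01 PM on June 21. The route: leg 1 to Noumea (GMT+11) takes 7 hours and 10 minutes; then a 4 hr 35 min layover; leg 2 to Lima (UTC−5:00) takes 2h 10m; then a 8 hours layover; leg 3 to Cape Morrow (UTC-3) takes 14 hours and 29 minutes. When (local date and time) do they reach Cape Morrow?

10:25 PM on June 22

Accra is at UTC+0, so departure is already 1:01 PM UTC on Jun 21.
Add 7 hours and 10 minutes leg 1 → 8:11 PM UTC.
Add 4 hours 35 minutes layover in Noumea → 12:46 AM UTC (Jun 22).
Add 2 hours and 10 minutes leg 2 → 2:56 AM UTC.
Add 8 hours layover in Lima → 10:56 AM UTC.
Add 14 hours 29 minutes leg 3 → 1:25 AM UTC (Jun 23).
Cape Morrow is UTC−3:00, so local arrival = 1:25 AM − 3:00 = 10:25 PM on Jun 22.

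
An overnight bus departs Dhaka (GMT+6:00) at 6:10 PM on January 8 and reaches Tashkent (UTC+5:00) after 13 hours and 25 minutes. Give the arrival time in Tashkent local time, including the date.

6:35 AM on Jan 9

Convert departure to UTC: 6:10 PM − 6:00 = 12:10 PM UTC on Jan 8.
Add 13 hours and 25 minutes travel time → 1:35 AM UTC (Jan 9).
Tashkent is UTC+5:00, so local arrival = 1:35 AM + 5:00 = 6:35 AM on Jan 9.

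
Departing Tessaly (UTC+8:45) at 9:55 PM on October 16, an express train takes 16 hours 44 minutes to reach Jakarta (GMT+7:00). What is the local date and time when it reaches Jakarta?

Convert departure to UTC: 9:55 PM − 8:45 = 1:10 PM UTC on Oct 16.
Add 16 hours 44 minutes travel time → 5:54 AM UTC (Oct 17).
Jakarta is UTC+7:00, so local arrival = 5:54 AM + 7:00 = 12:54 PM on Oct 17.

12:54 PM on Oct 17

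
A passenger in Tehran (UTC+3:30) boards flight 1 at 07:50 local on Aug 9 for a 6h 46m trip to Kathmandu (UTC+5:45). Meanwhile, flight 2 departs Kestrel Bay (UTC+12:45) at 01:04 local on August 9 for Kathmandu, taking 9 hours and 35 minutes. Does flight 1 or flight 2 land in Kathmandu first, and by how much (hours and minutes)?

Flight 1 in UTC: 07:50 − 3:30 = 04:20 on Aug 9.
+6 hours and 46 minutes → arrive 11:06 UTC on Aug 9.
Flight 2 in UTC: 01:04 − 12:45 = 12:19 on Aug 8.
+9 hours 35 minutes → arrive 21:54 UTC on Aug 8.
Flight 2 lands earlier by 13 hours 12 minutes.

the second, by 13 hours 12 minutes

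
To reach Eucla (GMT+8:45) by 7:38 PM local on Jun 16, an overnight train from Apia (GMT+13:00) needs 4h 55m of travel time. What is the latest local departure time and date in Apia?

6:58 PM on Jun 16

Target arrival in UTC: 7:38 PM − 8:45 = 10:53 AM on Jun 16.
Subtract 4 hours 55 minutes → departure 5:58 AM UTC on Jun 16.
Apia is UTC+13:00: 5:58 AM + 13:00 = 6:58 PM on Jun 16.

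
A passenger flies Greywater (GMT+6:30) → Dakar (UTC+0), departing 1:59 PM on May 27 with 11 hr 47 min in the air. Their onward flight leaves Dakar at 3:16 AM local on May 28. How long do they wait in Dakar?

8 hours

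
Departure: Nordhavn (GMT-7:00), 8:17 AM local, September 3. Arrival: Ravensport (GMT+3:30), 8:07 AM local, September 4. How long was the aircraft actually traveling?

13 hours 20 minutes

Departure in UTC: 8:17 AM + 7:00 = 3:17 PM on Sep 3.
Arrival in UTC: 8:07 AM − 3:30 = 4:37 AM on Sep 4.
Elapsed = 4:37 AM − 3:17 PM (+1 day) = 13 hours 20 minutes.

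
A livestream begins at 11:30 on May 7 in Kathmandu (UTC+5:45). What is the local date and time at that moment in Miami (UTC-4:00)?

Miami is 9:45 behind Kathmandu.
Shift by the zone difference: 11:30 − 9:45 = 01:45 on May 7 in Miami.

01:45 on May 7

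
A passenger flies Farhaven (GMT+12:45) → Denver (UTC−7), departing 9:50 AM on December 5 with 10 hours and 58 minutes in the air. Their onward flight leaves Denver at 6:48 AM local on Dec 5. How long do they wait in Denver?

5 hours 45 minutes

Convert departure to UTC: 9:50 AM − 12:45 = 9:05 PM UTC on Dec 4.
Add 10 hours and 58 minutes flight time → 8:03 AM UTC (Dec 5).
Denver is UTC−7:00, so local arrival = 8:03 AM − 7:00 = 1:03 AM on Dec 5.
Layover = 6:48 AM − 1:03 AM = 5 hours 45 minutes.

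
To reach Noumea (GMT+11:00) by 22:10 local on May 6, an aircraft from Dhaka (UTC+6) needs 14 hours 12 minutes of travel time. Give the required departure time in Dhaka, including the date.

02:58 on May 6

Target arrival in UTC: 22:10 − 11:00 = 11:10 on May 6.
Subtract 14 hours and 12 minutes → departure 20:58 UTC on May 5.
Dhaka is UTC+6:00: 20:58 + 6:00 = 02:58 on May 6.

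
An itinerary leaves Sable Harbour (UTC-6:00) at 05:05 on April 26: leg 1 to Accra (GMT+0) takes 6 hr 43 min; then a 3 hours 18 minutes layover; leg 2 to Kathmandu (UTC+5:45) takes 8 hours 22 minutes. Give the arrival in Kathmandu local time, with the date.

Convert departure to UTC: 05:05 + 6:00 = 11:05 UTC on Apr 26.
Add 6 hours 43 minutes leg 1 → 17:48 UTC.
Add 3 hours and 18 minutes layover in Accra → 21:06 UTC.
Add 8 hours and 22 minutes leg 2 → 05:28 UTC (Apr 27).
Kathmandu is UTC+5:45, so local arrival = 05:28 + 5:45 = 11:13 on Apr 27.

11:13 on April 27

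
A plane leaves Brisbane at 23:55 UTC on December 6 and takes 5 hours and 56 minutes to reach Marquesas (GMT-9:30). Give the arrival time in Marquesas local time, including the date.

20:21 on Dec 6

Departure is given in UTC: 23:55 on Dec 6.
Add 5 hours and 56 minutes → 05:51 UTC (Dec 7).
Marquesas is UTC−9:30: 05:51 − 9:30 = 20:21 on Dec 6.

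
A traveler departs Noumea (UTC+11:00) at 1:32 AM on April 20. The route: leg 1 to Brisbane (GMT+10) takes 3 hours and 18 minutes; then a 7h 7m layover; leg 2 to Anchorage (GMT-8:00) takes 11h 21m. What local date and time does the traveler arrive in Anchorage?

Convert departure to UTC: 1:32 AM − 11:00 = 2:32 PM UTC on Apr 19.
Add 3 hours 18 minutes leg 1 → 5:50 PM UTC.
Add 7 hours and 7 minutes layover in Brisbane → 12:57 AM UTC (Apr 20).
Add 11 hours 21 minutes leg 2 → 12:18 PM UTC.
Anchorage is UTC−8:00, so local arrival = 12:18 PM − 8:00 = 4:18 AM on Apr 20.

4:18 AM on April 20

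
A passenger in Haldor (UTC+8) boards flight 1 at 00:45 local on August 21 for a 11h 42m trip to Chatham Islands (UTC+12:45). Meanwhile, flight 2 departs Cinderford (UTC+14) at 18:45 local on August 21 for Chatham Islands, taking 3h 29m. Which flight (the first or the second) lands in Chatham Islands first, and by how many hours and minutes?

Flight 1 in UTC: 00:45 − 8:00 = 16:45 on Aug 20.
+11 hours 42 minutes → arrive 04:27 UTC on Aug 21.
Flight 2 in UTC: 18:45 − 14:00 = 04:45 on Aug 21.
+3 hours 29 minutes → arrive 08:14 UTC on Aug 21.
Flight 1 lands earlier by 3 hours 47 minutes.

the first, by 3 hours 47 minutes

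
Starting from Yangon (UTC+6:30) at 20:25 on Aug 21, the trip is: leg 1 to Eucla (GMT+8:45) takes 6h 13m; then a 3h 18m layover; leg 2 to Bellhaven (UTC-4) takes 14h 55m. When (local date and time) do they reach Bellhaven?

10:21 on Aug 22

Convert departure to UTC: 20:25 − 6:30 = 13:55 UTC on Aug 21.
Add 6 hours and 13 minutes leg 1 → 20:08 UTC.
Add 3 hours 18 minutes layover in Eucla → 23:26 UTC.
Add 14 hours 55 minutes leg 2 → 14:21 UTC (Aug 22).
Bellhaven is UTC−4:00, so local arrival = 14:21 − 4:00 = 10:21 on Aug 22.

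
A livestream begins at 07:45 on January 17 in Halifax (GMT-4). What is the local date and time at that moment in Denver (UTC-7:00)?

04:45 on January 17

Denver is 3:00 behind Halifax.
Shift by the zone difference: 07:45 − 3:00 = 04:45 on Jan 17 in Denver.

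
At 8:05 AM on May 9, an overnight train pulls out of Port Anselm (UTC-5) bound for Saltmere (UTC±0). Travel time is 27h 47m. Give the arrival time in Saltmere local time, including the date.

4:52 PM on May 10

Saltmere is 5:00 ahead of Port Anselm.
After 27 hours and 47 minutes it is 11:52 AM (May 10) in Port Anselm.
Shift by the zone difference: 11:52 AM + 5:00 = 4:52 PM on May 10 in Saltmere.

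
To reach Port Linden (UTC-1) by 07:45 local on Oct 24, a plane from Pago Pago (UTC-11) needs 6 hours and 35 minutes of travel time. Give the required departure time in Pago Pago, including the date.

15:10 on Oct 23

Target arrival in UTC: 07:45 + 1:00 = 08:45 on Oct 24.
Subtract 6 hours 35 minutes → departure 02:10 UTC on Oct 24.
Pago Pago is UTC−11:00: 02:10 − 11:00 = 15:10 on Oct 23.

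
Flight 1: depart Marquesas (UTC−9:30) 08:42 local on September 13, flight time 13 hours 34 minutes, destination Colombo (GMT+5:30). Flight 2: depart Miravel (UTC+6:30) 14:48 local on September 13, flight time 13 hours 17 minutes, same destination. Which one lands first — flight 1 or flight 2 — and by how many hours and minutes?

Flight 1 in UTC: 08:42 + 9:30 = 18:12 on Sep 13.
+13 hours 34 minutes → arrive 07:46 UTC on Sep 14.
Flight 2 in UTC: 14:48 − 6:30 = 08:18 on Sep 13.
+13 hours and 17 minutes → arrive 21:35 UTC on Sep 13.
Flight 2 lands earlier by 10 hours 11 minutes.

the second, by 10 hours 11 minutes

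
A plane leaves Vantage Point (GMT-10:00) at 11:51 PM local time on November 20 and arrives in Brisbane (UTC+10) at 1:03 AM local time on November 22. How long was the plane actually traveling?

Departure in UTC: 11:51 PM + 10:00 = 9:51 AM on Nov 21.
Arrival in UTC: 1:03 AM − 10:00 = 3:03 PM on Nov 21.
Elapsed = 3:03 PM − 9:51 AM = 5 hours 12 minutes.

5 hours 12 minutes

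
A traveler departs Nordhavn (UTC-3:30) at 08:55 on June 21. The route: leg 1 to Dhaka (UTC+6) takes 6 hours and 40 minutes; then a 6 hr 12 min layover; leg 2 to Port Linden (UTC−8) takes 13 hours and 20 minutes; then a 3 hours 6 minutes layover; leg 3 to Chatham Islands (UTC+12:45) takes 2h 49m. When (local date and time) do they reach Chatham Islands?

09:17 on Jun 23

Convert departure to UTC: 08:55 + 3:30 = 12:25 UTC on Jun 21.
Add 6 hours 40 minutes leg 1 → 19:05 UTC.
Add 6 hours and 12 minutes layover in Dhaka → 01:17 UTC (Jun 22).
Add 13 hours 20 minutes leg 2 → 14:37 UTC.
Add 3 hours 6 minutes layover in Port Linden → 17:43 UTC.
Add 2 hours and 49 minutes leg 3 → 20:32 UTC.
Chatham Islands is UTC+12:45, so local arrival = 20:32 + 12:45 = 09:17 on Jun 23.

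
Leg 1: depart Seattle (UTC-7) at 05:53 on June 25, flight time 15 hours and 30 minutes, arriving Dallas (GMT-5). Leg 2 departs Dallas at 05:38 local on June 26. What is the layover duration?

6 hours 15 minutes

Convert departure to UTC: 05:53 + 7:00 = 12:53 UTC on Jun 25.
Add 15 hours 30 minutes flight time → 04:23 UTC (Jun 26).
Dallas is UTC−5:00, so local arrival = 04:23 − 5:00 = 23:23 on Jun 25.
Layover = 05:38 − 23:23 (+1 day) = 6 hours 15 minutes.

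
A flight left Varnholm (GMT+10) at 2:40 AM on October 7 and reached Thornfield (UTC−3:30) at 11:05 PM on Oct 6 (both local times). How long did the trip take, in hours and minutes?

9 hours 55 minutes

Departure in UTC: 2:40 AM − 10:00 = 4:40 PM on Oct 6.
Arrival in UTC: 11:05 PM + 3:30 = 2:35 AM on Oct 7.
Elapsed = 2:35 AM − 4:40 PM (+1 day) = 9 hours 55 minutes.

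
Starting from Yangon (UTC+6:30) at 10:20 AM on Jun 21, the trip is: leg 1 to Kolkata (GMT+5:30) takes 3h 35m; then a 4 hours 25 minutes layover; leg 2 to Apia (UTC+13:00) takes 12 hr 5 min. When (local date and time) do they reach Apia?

Convert departure to UTC: 10:20 AM − 6:30 = 3:50 AM UTC on Jun 21.
Add 3 hours and 35 minutes leg 1 → 7:25 AM UTC.
Add 4 hours and 25 minutes layover in Kolkata → 11:50 AM UTC.
Add 12 hours 5 minutes leg 2 → 11:55 PM UTC.
Apia is UTC+13:00, so local arrival = 11:55 PM + 13:00 = 12:55 PM on Jun 22.

12:55 PM on Jun 22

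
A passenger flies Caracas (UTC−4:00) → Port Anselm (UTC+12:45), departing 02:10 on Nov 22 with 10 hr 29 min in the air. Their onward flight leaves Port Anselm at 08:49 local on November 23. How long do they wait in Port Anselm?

3 hours 25 minutes

Convert departure to UTC: 02:10 + 4:00 = 06:10 UTC on Nov 22.
Add 10 hours 29 minutes flight time → 16:39 UTC.
Port Anselm is UTC+12:45, so local arrival = 16:39 + 12:45 = 05:24 on Nov 23.
Layover = 08:49 − 05:24 = 3 hours 25 minutes.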